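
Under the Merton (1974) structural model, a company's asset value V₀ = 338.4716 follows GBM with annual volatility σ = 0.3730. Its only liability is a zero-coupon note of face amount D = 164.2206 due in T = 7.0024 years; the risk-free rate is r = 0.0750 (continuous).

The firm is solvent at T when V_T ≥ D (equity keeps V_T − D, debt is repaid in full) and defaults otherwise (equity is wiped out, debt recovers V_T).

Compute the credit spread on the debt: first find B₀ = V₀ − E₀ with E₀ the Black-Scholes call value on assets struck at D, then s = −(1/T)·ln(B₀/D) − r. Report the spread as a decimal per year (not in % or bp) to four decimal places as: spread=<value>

spread=0.0124

d₁ = [ln(V₀/D) + (r + σ²/2)T] / (σ√T)
   = [ln(338.4716/164.2206) + (0.0750 + 0.5·0.3730²)·7.0024] / (0.3730·√7.0024)
   = [0.723230 + 1.012298] / 0.987034 = 1.758326
d₂ = d₁ − σ√T = 1.758326 − 0.987034 = 0.771291
N(d₁) = 0.960654,  N(d₂) = 0.779733,  e^(−rT) = 0.591449
E₀ = V₀·N(d₁) − D·e^(−rT)·N(d₂)
   = 338.4716·0.960654 − 164.2206·0.591449·0.779733 = 249.420114
B₀ = V₀ − E₀ = 338.4716 − 249.420114 = 89.051486
spread = −(1/T)·ln(B₀/D) − r = −(1/7.0024)·ln(89.051486/164.2206) − 0.0750 = 0.01239803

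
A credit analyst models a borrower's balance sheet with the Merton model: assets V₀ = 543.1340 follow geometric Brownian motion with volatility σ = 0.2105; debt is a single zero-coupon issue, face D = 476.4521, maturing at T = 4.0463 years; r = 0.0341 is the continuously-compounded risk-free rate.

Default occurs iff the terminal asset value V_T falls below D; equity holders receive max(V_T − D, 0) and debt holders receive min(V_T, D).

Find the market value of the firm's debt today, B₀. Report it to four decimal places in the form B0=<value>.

B0=383.4261

d₁ = [ln(V₀/D) + (r + σ²/2)T] / (σ√T)
   = [ln(543.1340/476.4521) + (0.0341 + 0.5·0.2105²)·4.0463] / (0.2105·√4.0463)
   = [0.130989 + 0.227625] / 0.423430 = 0.846927
d₂ = d₁ − σ√T = 0.846927 − 0.423430 = 0.423498
N(d₁) = 0.801482,  N(d₂) = 0.664034,  e^(−rT) = 0.871117
E₀ = V₀·N(d₁) − D·e^(−rT)·N(d₂)
   = 543.1340·0.801482 − 476.4521·0.871117·0.664034 = 159.707865
B₀ = V₀ − E₀ = 543.1340 − 159.707865 = 383.426135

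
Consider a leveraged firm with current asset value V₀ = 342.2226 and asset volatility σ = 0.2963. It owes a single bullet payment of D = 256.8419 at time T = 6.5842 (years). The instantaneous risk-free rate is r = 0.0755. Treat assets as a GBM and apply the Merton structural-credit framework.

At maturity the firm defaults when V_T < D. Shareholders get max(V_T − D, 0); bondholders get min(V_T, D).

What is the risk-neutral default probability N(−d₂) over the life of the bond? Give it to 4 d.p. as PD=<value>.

d₁ = [ln(V₀/D) + (r + σ²/2)T] / (σ√T)
   = [ln(342.2226/256.8419) + (0.0755 + 0.5·0.2963²)·6.5842] / (0.2963·√6.5842)
   = [0.287001 + 0.786133] / 0.760297 = 1.411466
d₂ = d₁ − σ√T = 1.411466 − 0.760297 = 0.651170
risk-neutral PD = N(−d₂) = N(-0.651170) = 0.257468

PD=0.2575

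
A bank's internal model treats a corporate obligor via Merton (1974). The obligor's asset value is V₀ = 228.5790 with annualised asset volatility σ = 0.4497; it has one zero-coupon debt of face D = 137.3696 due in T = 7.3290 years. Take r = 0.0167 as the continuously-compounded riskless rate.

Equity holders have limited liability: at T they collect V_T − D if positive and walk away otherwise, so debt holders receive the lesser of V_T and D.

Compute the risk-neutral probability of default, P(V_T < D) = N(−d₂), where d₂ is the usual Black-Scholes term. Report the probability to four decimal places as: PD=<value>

d₁ = [ln(V₀/D) + (r + σ²/2)T] / (σ√T)
   = [ln(228.5790/137.3696) + (0.0167 + 0.5·0.4497²)·7.3290] / (0.4497·√7.3290)
   = [0.509207 + 0.863466] / 1.217434 = 1.127514
d₂ = d₁ − σ√T = 1.127514 − 1.217434 = -0.089920
risk-neutral PD = N(−d₂) = N(0.089920) = 0.535824

PD=0.5358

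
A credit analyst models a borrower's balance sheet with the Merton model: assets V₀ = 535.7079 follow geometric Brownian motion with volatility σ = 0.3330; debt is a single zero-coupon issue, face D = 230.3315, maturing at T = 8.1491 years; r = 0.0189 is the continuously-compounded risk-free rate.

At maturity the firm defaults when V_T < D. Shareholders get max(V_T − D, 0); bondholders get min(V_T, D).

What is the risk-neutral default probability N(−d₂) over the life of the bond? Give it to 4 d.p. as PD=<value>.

PD=0.2828

d₁ = [ln(V₀/D) + (r + σ²/2)T] / (σ√T)
   = [ln(535.7079/230.3315) + (0.0189 + 0.5·0.3330²)·8.1491] / (0.3330·√8.1491)
   = [0.844069 + 0.605841] / 0.950603 = 1.525254
d₂ = d₁ − σ√T = 1.525254 − 0.950603 = 0.574651
risk-neutral PD = N(−d₂) = N(-0.574651) = 0.282764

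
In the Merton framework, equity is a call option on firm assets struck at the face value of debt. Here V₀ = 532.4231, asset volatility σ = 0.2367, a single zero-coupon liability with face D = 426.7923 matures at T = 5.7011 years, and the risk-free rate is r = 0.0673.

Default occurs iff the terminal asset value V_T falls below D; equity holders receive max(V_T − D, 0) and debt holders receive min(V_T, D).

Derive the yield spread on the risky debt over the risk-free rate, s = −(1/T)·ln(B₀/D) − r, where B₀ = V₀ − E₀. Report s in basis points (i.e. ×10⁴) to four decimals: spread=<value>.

spread=97.7884

d₁ = [ln(V₀/D) + (r + σ²/2)T] / (σ√T)
   = [ln(532.4231/426.7923) + (0.0673 + 0.5·0.2367²)·5.7011] / (0.2367·√5.7011)
   = [0.221141 + 0.543391] / 0.565168 = 1.352753
d₂ = d₁ − σ√T = 1.352753 − 0.565168 = 0.787584
N(d₁) = 0.911933,  N(d₂) = 0.784530,  e^(−rT) = 0.681347
E₀ = V₀·N(d₁) − D·e^(−rT)·N(d₂)
   = 532.4231·0.911933 − 426.7923·0.681347·0.784530 = 257.397739
B₀ = V₀ − E₀ = 532.4231 − 257.397739 = 275.025361
spread = −(1/T)·ln(B₀/D) − r = −(1/5.7011)·ln(275.025361/426.7923) − 0.0673 = 0.00977884
in basis points: 0.00977884 × 10⁴ = 97.7884 bp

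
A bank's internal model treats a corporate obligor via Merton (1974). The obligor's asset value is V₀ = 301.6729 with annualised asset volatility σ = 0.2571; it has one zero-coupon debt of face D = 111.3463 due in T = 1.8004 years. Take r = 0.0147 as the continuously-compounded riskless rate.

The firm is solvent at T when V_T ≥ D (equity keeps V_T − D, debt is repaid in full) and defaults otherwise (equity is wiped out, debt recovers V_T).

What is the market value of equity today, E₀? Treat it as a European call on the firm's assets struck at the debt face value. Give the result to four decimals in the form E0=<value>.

E0=193.2614

d₁ = [ln(V₀/D) + (r + σ²/2)T] / (σ√T)
   = [ln(301.6729/111.3463) + (0.0147 + 0.5·0.2571²)·1.8004] / (0.2571·√1.8004)
   = [0.996698 + 0.085969] / 0.344974 = 3.138402
d₂ = d₁ − σ√T = 3.138402 − 0.344974 = 2.793428
N(d₁) = 0.999151,  N(d₂) = 0.997392,  e^(−rT) = 0.973881
E₀ = V₀·N(d₁) − D·e^(−rT)·N(d₂)
   = 301.6729·0.999151 − 111.3463·0.973881·0.997392 = 193.261362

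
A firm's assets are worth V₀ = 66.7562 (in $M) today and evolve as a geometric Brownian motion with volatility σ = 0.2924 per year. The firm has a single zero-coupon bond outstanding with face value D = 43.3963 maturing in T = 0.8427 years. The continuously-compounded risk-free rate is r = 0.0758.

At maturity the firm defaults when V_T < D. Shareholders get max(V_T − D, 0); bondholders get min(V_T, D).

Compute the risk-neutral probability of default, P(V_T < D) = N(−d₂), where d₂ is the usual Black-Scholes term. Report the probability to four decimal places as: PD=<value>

PD=0.0438

d₁ = [ln(V₀/D) + (r + σ²/2)T] / (σ√T)
   = [ln(66.7562/43.3963) + (0.0758 + 0.5·0.2924²)·0.8427] / (0.2924·√0.8427)
   = [0.430673 + 0.099901] / 0.268419 = 1.976661
d₂ = d₁ − σ√T = 1.976661 − 0.268419 = 1.708242
risk-neutral PD = N(−d₂) = N(-1.708242) = 0.043796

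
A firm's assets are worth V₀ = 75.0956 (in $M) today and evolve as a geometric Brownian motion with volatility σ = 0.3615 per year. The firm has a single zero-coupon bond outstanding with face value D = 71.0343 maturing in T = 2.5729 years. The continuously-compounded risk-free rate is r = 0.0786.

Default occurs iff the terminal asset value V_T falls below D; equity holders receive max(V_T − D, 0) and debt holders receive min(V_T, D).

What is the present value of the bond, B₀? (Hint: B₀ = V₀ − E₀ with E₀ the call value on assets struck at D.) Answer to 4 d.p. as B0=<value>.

d₁ = [ln(V₀/D) + (r + σ²/2)T] / (σ√T)
   = [ln(75.0956/71.0343) + (0.0786 + 0.5·0.3615²)·2.5729] / (0.3615·√2.5729)
   = [0.055599 + 0.370346] / 0.579855 = 0.734571
d₂ = d₁ − σ√T = 0.734571 − 0.579855 = 0.154716
N(d₁) = 0.768700,  N(d₂) = 0.561477,  e^(−rT) = 0.816907
E₀ = V₀·N(d₁) − D·e^(−rT)·N(d₂)
   = 75.0956·0.768700 − 71.0343·0.816907·0.561477 = 25.144321
B₀ = V₀ − E₀ = 75.0956 − 25.144321 = 49.951279

B0=49.9513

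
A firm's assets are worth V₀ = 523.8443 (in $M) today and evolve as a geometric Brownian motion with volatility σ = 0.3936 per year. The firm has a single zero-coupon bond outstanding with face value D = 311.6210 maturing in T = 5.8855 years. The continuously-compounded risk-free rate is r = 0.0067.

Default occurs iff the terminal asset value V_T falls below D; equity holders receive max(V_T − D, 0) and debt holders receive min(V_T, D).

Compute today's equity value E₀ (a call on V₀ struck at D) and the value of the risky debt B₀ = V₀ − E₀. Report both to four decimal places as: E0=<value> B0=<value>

E0=285.7848 B0=238.0595

d₁ = [ln(V₀/D) + (r + σ²/2)T] / (σ√T)
   = [ln(523.8443/311.6210) + (0.0067 + 0.5·0.3936²)·5.8855] / (0.3936·√5.8855)
   = [0.519407 + 0.495327] / 0.954876 = 1.062686
d₂ = d₁ − σ√T = 1.062686 − 0.954876 = 0.107811
N(d₁) = 0.856038,  N(d₂) = 0.542927,  e^(−rT) = 0.961335
E₀ = V₀·N(d₁) − D·e^(−rT)·N(d₂)
   = 523.8443·0.856038 − 311.6210·0.961335·0.542927 = 285.784799
B₀ = V₀ − E₀ = 523.8443 − 285.784799 = 238.059501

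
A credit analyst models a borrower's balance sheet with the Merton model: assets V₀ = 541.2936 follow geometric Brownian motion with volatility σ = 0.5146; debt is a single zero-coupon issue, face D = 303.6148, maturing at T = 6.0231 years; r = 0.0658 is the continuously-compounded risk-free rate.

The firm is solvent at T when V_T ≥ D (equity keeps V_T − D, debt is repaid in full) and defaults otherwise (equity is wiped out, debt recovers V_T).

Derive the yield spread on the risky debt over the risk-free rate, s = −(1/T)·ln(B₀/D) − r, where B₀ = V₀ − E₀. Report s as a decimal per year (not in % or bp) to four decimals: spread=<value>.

d₁ = [ln(V₀/D) + (r + σ²/2)T] / (σ√T)
   = [ln(541.2936/303.6148) + (0.0658 + 0.5·0.5146²)·6.0231] / (0.5146·√6.0231)
   = [0.578202 + 1.193818] / 1.262932 = 1.403101
d₂ = d₁ − σ√T = 1.403101 − 1.262932 = 0.140169
N(d₁) = 0.919707,  N(d₂) = 0.555737,  e^(−rT) = 0.672791
E₀ = V₀·N(d₁) − D·e^(−rT)·N(d₂)
   = 541.2936·0.919707 − 303.6148·0.672791·0.555737 = 384.311255
B₀ = V₀ − E₀ = 541.2936 − 384.311255 = 156.982345
spread = −(1/T)·ln(B₀/D) − r = −(1/6.0231)·ln(156.982345/303.6148) − 0.0658 = 0.04371610

spread=0.0437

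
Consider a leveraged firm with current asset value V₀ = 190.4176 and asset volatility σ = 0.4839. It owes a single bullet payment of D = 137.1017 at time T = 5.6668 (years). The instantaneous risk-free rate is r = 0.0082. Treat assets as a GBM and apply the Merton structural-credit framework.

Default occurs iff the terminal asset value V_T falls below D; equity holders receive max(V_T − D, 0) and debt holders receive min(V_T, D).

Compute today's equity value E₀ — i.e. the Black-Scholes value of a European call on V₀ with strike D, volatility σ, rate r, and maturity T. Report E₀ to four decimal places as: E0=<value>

E0=102.9468

d₁ = [ln(V₀/D) + (r + σ²/2)T] / (σ√T)
   = [ln(190.4176/137.1017) + (0.0082 + 0.5·0.4839²)·5.6668] / (0.4839·√5.6668)
   = [0.328497 + 0.709934] / 1.151926 = 0.901474
d₂ = d₁ − σ√T = 0.901474 − 1.151926 = -0.250452
N(d₁) = 0.816332,  N(d₂) = 0.401119,  e^(−rT) = 0.954595
E₀ = V₀·N(d₁) − D·e^(−rT)·N(d₂)
   = 190.4176·0.816332 − 137.1017·0.954595·0.401119 = 102.946848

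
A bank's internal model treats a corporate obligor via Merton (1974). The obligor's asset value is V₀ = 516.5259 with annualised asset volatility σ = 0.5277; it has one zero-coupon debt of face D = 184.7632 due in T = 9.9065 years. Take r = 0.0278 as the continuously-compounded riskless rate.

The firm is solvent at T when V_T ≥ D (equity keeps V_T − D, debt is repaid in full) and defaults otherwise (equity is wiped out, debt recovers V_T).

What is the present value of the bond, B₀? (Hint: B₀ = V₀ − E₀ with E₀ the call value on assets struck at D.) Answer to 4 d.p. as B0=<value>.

d₁ = [ln(V₀/D) + (r + σ²/2)T] / (σ√T)
   = [ln(516.5259/184.7632) + (0.0278 + 0.5·0.5277²)·9.9065] / (0.5277·√9.9065)
   = [1.028050 + 1.654719] / 1.660914 = 1.615236
d₂ = d₁ − σ√T = 1.615236 − 1.660914 = -0.045678
N(d₁) = 0.946870,  N(d₂) = 0.481784,  e^(−rT) = 0.759268
E₀ = V₀·N(d₁) − D·e^(−rT)·N(d₂)
   = 516.5259·0.946870 − 184.7632·0.759268·0.481784 = 421.496126
B₀ = V₀ − E₀ = 516.5259 − 421.496126 = 95.029774

B0=95.0298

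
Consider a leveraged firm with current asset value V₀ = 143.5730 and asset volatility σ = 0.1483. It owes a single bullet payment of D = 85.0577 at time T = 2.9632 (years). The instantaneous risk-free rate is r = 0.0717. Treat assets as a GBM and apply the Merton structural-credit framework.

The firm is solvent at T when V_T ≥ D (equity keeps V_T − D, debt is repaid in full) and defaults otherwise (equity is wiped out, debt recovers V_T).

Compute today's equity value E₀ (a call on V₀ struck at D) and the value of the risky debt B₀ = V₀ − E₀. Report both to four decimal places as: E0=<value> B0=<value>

d₁ = [ln(V₀/D) + (r + σ²/2)T] / (σ√T)
   = [ln(143.5730/85.0577) + (0.0717 + 0.5·0.1483²)·2.9632] / (0.1483·√2.9632)
   = [0.523514 + 0.245046] / 0.255283 = 3.010621
d₂ = d₁ − σ√T = 3.010621 − 0.255283 = 2.755338
N(d₁) = 0.998696,  N(d₂) = 0.997068,  e^(−rT) = 0.808591
E₀ = V₀·N(d₁) − D·e^(−rT)·N(d₂)
   = 143.5730·0.998696 − 85.0577·0.808591·0.997068 = 74.810534
B₀ = V₀ − E₀ = 143.5730 − 74.810534 = 68.762466

E0=74.8105 B0=68.7625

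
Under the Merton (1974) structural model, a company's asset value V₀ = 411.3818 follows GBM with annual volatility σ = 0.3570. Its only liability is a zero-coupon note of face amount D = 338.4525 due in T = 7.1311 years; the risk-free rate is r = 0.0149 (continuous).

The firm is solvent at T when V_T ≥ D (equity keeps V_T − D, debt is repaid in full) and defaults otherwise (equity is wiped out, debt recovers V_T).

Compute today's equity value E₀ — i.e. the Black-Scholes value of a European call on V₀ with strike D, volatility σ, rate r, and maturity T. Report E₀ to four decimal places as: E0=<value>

E0=190.6079

d₁ = [ln(V₀/D) + (r + σ²/2)T] / (σ√T)
   = [ln(411.3818/338.4525) + (0.0149 + 0.5·0.3570²)·7.1311] / (0.3570·√7.1311)
   = [0.195138 + 0.560679] / 0.953337 = 0.792812
d₂ = d₁ − σ√T = 0.792812 − 0.953337 = -0.160525
N(d₁) = 0.786056,  N(d₂) = 0.436234,  e^(−rT) = 0.899197
E₀ = V₀·N(d₁) − D·e^(−rT)·N(d₂)
   = 411.3818·0.786056 − 338.4525·0.899197·0.436234 = 190.607896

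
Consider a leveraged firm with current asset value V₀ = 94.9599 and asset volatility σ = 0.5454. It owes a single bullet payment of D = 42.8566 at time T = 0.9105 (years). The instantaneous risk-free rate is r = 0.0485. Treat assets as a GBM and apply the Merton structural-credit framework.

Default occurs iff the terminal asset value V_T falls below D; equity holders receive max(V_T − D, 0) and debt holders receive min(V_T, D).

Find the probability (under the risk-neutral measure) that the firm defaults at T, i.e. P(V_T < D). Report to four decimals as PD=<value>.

PD=0.0880

d₁ = [ln(V₀/D) + (r + σ²/2)T] / (σ√T)
   = [ln(94.9599/42.8566) + (0.0485 + 0.5·0.5454²)·0.9105] / (0.5454·√0.9105)
   = [0.795595 + 0.179578] / 0.520421 = 1.873815
d₂ = d₁ − σ√T = 1.873815 − 0.520421 = 1.353394
risk-neutral PD = N(−d₂) = N(-1.353394) = 0.087965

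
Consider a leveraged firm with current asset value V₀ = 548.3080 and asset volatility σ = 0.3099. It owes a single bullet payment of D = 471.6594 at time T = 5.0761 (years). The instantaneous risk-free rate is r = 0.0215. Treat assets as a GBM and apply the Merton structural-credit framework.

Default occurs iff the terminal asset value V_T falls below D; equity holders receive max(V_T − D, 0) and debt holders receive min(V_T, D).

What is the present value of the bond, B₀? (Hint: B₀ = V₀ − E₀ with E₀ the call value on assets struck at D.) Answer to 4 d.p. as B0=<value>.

B0=344.3930

d₁ = [ln(V₀/D) + (r + σ²/2)T] / (σ√T)
   = [ln(548.3080/471.6594) + (0.0215 + 0.5·0.3099²)·5.0761] / (0.3099·√5.0761)
   = [0.150580 + 0.352885] / 0.698211 = 0.721079
d₂ = d₁ − σ√T = 0.721079 − 0.698211 = 0.022868
N(d₁) = 0.764570,  N(d₂) = 0.509122,  e^(−rT) = 0.896608
E₀ = V₀·N(d₁) − D·e^(−rT)·N(d₂)
   = 548.3080·0.764570 − 471.6594·0.896608·0.509122 = 203.914987
B₀ = V₀ − E₀ = 548.3080 − 203.914987 = 344.393013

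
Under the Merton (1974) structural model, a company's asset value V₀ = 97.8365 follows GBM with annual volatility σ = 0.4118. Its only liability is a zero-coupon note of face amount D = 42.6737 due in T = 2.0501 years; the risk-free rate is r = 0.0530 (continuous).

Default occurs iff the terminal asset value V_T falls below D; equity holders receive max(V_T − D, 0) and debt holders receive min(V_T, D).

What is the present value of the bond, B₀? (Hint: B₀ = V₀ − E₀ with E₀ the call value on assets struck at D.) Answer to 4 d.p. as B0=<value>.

d₁ = [ln(V₀/D) + (r + σ²/2)T] / (σ√T)
   = [ln(97.8365/42.6737) + (0.0530 + 0.5·0.4118²)·2.0501] / (0.4118·√2.0501)
   = [0.829715 + 0.282482] / 0.589622 = 1.886288
d₂ = d₁ − σ√T = 1.886288 − 0.589622 = 1.296666
N(d₁) = 0.970372,  N(d₂) = 0.902627,  e^(−rT) = 0.897040
E₀ = V₀·N(d₁) − D·e^(−rT)·N(d₂)
   = 97.8365·0.970372 − 42.6737·0.897040·0.902627 = 60.385237
B₀ = V₀ − E₀ = 97.8365 − 60.385237 = 37.451263

B0=37.4513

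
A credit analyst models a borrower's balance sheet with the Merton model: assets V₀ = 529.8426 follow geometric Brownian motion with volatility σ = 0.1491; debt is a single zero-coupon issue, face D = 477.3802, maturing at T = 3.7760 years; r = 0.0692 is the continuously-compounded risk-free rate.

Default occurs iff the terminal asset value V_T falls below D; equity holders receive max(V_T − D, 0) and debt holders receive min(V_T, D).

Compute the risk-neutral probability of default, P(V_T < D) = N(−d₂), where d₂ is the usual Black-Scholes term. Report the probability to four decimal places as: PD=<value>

PD=0.1320

d₁ = [ln(V₀/D) + (r + σ²/2)T] / (σ√T)
   = [ln(529.8426/477.3802) + (0.0692 + 0.5·0.1491²)·3.7760] / (0.1491·√3.7760)
   = [0.104267 + 0.303271] / 0.289730 = 1.406612
d₂ = d₁ − σ√T = 1.406612 − 0.289730 = 1.116881
risk-neutral PD = N(−d₂) = N(-1.116881) = 0.132023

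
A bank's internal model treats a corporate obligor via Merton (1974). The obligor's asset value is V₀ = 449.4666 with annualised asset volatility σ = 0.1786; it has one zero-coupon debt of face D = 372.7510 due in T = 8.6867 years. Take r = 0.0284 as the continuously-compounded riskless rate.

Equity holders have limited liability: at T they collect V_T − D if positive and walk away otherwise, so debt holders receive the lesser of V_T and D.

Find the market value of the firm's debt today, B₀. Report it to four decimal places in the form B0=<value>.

d₁ = [ln(V₀/D) + (r + σ²/2)T] / (σ√T)
   = [ln(449.4666/372.7510) + (0.0284 + 0.5·0.1786²)·8.6867] / (0.1786·√8.6867)
   = [0.187151 + 0.385246] / 0.526391 = 1.087398
d₂ = d₁ − σ√T = 1.087398 − 0.526391 = 0.561007
N(d₁) = 0.861570,  N(d₂) = 0.712604,  e^(−rT) = 0.781373
E₀ = V₀·N(d₁) − D·e^(−rT)·N(d₂)
   = 449.4666·0.861570 − 372.7510·0.781373·0.712604 = 179.695501
B₀ = V₀ − E₀ = 449.4666 − 179.695501 = 269.771099

B0=269.7711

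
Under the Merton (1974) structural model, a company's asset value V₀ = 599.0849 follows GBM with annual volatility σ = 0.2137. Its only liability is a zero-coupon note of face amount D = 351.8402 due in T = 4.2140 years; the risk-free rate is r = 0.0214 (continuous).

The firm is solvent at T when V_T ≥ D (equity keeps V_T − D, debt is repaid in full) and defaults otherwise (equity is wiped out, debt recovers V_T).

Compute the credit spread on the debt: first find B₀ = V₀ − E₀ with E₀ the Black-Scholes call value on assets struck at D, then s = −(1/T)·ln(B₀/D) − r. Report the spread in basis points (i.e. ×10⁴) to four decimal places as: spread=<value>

d₁ = [ln(V₀/D) + (r + σ²/2)T] / (σ√T)
   = [ln(599.0849/351.8402) + (0.0214 + 0.5·0.2137²)·4.2140] / (0.2137·√4.2140)
   = [0.532226 + 0.186401] / 0.438684 = 1.638144
d₂ = d₁ − σ√T = 1.638144 − 0.438684 = 1.199460
N(d₁) = 0.949304,  N(d₂) = 0.884825,  e^(−rT) = 0.913767
E₀ = V₀·N(d₁) − D·e^(−rT)·N(d₂)
   = 599.0849·0.949304 − 351.8402·0.913767·0.884825 = 284.242430
B₀ = V₀ − E₀ = 599.0849 − 284.242430 = 314.842470
spread = −(1/T)·ln(B₀/D) − r = −(1/4.2140)·ln(314.842470/351.8402) − 0.0214 = 0.00496561
in basis points: 0.00496561 × 10⁴ = 49.6561 bp

spread=49.6561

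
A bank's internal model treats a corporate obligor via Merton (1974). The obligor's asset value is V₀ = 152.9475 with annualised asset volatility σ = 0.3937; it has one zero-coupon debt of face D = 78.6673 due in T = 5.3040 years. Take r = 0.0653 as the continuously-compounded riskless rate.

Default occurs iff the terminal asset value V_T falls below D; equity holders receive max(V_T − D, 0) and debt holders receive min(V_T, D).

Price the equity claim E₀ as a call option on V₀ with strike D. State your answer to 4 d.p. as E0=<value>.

E0=102.5146

d₁ = [ln(V₀/D) + (r + σ²/2)T] / (σ√T)
   = [ln(152.9475/78.6673) + (0.0653 + 0.5·0.3937²)·5.3040] / (0.3937·√5.3040)
   = [0.664867 + 0.757410] / 0.906707 = 1.568618
d₂ = d₁ − σ√T = 1.568618 − 0.906707 = 0.661911
N(d₁) = 0.941632,  N(d₂) = 0.745986,  e^(−rT) = 0.707264
E₀ = V₀·N(d₁) − D·e^(−rT)·N(d₂)
   = 152.9475·0.941632 − 78.6673·0.707264·0.745986 = 102.514619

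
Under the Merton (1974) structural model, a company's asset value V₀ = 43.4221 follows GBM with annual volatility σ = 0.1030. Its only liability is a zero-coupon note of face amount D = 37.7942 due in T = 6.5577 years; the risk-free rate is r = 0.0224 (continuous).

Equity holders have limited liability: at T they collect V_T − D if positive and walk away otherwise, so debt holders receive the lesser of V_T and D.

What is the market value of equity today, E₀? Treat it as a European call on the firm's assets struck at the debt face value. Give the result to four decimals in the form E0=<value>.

d₁ = [ln(V₀/D) + (r + σ²/2)T] / (σ√T)
   = [ln(43.4221/37.7942) + (0.0224 + 0.5·0.1030²)·6.5577] / (0.1030·√6.5577)
   = [0.138813 + 0.181678] / 0.263762 = 1.215073
d₂ = d₁ − σ√T = 1.215073 − 0.263762 = 0.951311
N(d₁) = 0.887831,  N(d₂) = 0.829277,  e^(−rT) = 0.863387
E₀ = V₀·N(d₁) − D·e^(−rT)·N(d₂)
   = 43.4221·0.887831 − 37.7942·0.863387·0.829277 = 11.491344

E0=11.4913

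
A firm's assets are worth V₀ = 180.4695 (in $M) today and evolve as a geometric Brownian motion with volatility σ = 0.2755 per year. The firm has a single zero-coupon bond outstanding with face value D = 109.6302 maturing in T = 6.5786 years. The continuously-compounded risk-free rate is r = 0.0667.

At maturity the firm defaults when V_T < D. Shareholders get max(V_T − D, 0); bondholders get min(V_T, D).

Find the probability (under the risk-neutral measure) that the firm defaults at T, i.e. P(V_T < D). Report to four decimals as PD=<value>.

d₁ = [ln(V₀/D) + (r + σ²/2)T] / (σ√T)
   = [ln(180.4695/109.6302) + (0.0667 + 0.5·0.2755²)·6.5786] / (0.2755·√6.5786)
   = [0.498449 + 0.688451] / 0.706624 = 1.679677
d₂ = d₁ − σ√T = 1.679677 − 0.706624 = 0.973053
risk-neutral PD = N(−d₂) = N(-0.973053) = 0.165263

PD=0.1653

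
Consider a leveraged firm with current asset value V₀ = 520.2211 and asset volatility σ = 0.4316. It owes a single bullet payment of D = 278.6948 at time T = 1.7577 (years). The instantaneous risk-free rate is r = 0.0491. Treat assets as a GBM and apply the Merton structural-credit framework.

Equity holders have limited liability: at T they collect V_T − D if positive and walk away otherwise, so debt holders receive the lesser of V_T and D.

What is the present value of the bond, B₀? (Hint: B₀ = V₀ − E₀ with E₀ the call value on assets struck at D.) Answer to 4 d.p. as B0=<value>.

d₁ = [ln(V₀/D) + (r + σ²/2)T] / (σ√T)
   = [ln(520.2211/278.6948) + (0.0491 + 0.5·0.4316²)·1.7577] / (0.4316·√1.7577)
   = [0.624137 + 0.250014] / 0.572208 = 1.527680
d₂ = d₁ − σ√T = 1.527680 − 0.572208 = 0.955472
N(d₁) = 0.936704,  N(d₂) = 0.830331,  e^(−rT) = 0.917316
E₀ = V₀·N(d₁) − D·e^(−rT)·N(d₂)
   = 520.2211·0.936704 − 278.6948·0.917316·0.830331 = 275.018152
B₀ = V₀ − E₀ = 520.2211 − 275.018152 = 245.202948

B0=245.2029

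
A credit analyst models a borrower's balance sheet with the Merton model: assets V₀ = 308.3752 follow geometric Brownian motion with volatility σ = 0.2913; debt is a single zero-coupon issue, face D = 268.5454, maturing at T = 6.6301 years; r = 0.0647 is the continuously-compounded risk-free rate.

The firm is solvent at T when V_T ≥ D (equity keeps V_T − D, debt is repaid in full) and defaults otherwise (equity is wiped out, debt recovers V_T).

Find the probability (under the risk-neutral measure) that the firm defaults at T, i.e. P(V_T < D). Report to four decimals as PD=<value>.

PD=0.3515

d₁ = [ln(V₀/D) + (r + σ²/2)T] / (σ√T)
   = [ln(308.3752/268.5454) + (0.0647 + 0.5·0.2913²)·6.6301] / (0.2913·√6.6301)
   = [0.138297 + 0.710268] / 0.750068 = 1.131318
d₂ = d₁ − σ√T = 1.131318 − 0.750068 = 0.381251
risk-neutral PD = N(−d₂) = N(-0.381251) = 0.351509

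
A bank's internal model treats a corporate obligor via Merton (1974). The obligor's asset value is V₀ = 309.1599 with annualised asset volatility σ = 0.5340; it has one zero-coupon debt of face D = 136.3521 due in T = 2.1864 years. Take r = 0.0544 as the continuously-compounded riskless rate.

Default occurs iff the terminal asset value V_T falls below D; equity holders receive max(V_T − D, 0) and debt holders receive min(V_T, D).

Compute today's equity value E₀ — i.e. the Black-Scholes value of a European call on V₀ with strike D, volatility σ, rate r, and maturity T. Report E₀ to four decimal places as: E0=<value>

d₁ = [ln(V₀/D) + (r + σ²/2)T] / (σ√T)
   = [ln(309.1599/136.3521) + (0.0544 + 0.5·0.5340²)·2.1864] / (0.5340·√2.1864)
   = [0.818618 + 0.430673] / 0.789598 = 1.582186
d₂ = d₁ − σ√T = 1.582186 − 0.789598 = 0.792588
N(d₁) = 0.943196,  N(d₂) = 0.785991,  e^(−rT) = 0.887861
E₀ = V₀·N(d₁) − D·e^(−rT)·N(d₂)
   = 309.1599·0.943196 − 136.3521·0.887861·0.785991 = 196.445105

E0=196.4451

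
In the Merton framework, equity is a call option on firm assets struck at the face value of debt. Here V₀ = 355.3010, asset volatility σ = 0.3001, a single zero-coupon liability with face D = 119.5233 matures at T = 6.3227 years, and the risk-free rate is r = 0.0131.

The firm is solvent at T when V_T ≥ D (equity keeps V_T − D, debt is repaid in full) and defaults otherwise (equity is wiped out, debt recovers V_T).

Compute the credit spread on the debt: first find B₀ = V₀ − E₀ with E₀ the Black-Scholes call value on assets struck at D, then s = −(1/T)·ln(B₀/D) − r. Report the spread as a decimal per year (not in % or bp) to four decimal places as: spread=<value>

spread=0.0054

d₁ = [ln(V₀/D) + (r + σ²/2)T] / (σ√T)
   = [ln(355.3010/119.5233) + (0.0131 + 0.5·0.3001²)·6.3227] / (0.3001·√6.3227)
   = [1.089454 + 0.367539] / 0.754601 = 1.930812
d₂ = d₁ − σ√T = 1.930812 − 0.754601 = 1.176211
N(d₁) = 0.973247,  N(d₂) = 0.880245,  e^(−rT) = 0.920510
E₀ = V₀·N(d₁) − D·e^(−rT)·N(d₂)
   = 355.3010·0.973247 − 119.5233·0.920510·0.880245 = 248.948940
B₀ = V₀ − E₀ = 355.3010 − 248.948940 = 106.352060
spread = −(1/T)·ln(B₀/D) − r = −(1/6.3227)·ln(106.352060/119.5233) − 0.0131 = 0.00536623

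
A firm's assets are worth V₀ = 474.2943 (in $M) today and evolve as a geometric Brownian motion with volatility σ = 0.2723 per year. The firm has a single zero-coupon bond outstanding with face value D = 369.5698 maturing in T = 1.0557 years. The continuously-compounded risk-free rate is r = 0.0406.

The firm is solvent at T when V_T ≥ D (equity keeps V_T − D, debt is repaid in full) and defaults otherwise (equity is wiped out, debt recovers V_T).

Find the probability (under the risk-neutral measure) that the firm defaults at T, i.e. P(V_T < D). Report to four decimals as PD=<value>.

PD=0.1827

d₁ = [ln(V₀/D) + (r + σ²/2)T] / (σ√T)
   = [ln(474.2943/369.5698) + (0.0406 + 0.5·0.2723²)·1.0557] / (0.2723·√1.0557)
   = [0.249488 + 0.082000] / 0.279781 = 1.184815
d₂ = d₁ − σ√T = 1.184815 − 0.279781 = 0.905034
risk-neutral PD = N(−d₂) = N(-0.905034) = 0.182724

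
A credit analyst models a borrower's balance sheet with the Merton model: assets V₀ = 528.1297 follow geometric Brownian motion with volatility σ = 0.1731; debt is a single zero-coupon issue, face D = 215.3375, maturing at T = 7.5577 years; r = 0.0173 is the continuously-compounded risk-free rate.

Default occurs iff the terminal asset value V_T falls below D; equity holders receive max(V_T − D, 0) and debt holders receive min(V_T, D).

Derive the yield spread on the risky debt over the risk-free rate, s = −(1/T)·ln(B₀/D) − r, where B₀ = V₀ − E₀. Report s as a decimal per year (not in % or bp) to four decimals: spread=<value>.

spread=0.0006

d₁ = [ln(V₀/D) + (r + σ²/2)T] / (σ√T)
   = [ln(528.1297/215.3375) + (0.0173 + 0.5·0.1731²)·7.5577] / (0.1731·√7.5577)
   = [0.897135 + 0.243976] / 0.475874 = 2.397928
d₂ = d₁ − σ√T = 2.397928 − 0.475874 = 1.922054
N(d₁) = 0.991756,  N(d₂) = 0.972701,  e^(−rT) = 0.877439
E₀ = V₀·N(d₁) − D·e^(−rT)·N(d₂)
   = 528.1297·0.991756 − 215.3375·0.877439·0.972701 = 339.988431
B₀ = V₀ − E₀ = 528.1297 − 339.988431 = 188.141269
spread = −(1/T)·ln(B₀/D) − r = −(1/7.5577)·ln(188.141269/215.3375) − 0.0173 = 0.00056436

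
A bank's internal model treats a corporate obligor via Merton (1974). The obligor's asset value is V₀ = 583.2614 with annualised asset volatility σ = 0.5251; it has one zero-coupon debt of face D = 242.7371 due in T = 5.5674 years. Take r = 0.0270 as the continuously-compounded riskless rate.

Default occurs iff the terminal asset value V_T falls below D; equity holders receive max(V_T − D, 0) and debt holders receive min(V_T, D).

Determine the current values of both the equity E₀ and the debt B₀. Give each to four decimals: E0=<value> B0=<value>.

d₁ = [ln(V₀/D) + (r + σ²/2)T] / (σ√T)
   = [ln(583.2614/242.7371) + (0.0270 + 0.5·0.5251²)·5.5674] / (0.5251·√5.5674)
   = [0.876656 + 0.917869] / 1.238991 = 1.448377
d₂ = d₁ − σ√T = 1.448377 − 1.238991 = 0.209385
N(d₁) = 0.926244,  N(d₂) = 0.582926,  e^(−rT) = 0.860433
E₀ = V₀·N(d₁) − D·e^(−rT)·N(d₂)
   = 583.2614·0.926244 − 242.7371·0.860433·0.582926 = 418.493067
B₀ = V₀ − E₀ = 583.2614 − 418.493067 = 164.768333

E0=418.4931 B0=164.7683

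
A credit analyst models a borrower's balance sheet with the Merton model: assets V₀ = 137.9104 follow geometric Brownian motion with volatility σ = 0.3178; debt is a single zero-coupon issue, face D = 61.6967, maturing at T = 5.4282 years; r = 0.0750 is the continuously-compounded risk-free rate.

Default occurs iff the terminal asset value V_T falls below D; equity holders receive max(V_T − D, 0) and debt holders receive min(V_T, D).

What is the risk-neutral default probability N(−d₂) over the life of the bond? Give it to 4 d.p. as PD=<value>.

PD=0.1028

d₁ = [ln(V₀/D) + (r + σ²/2)T] / (σ√T)
   = [ln(137.9104/61.6967) + (0.0750 + 0.5·0.3178²)·5.4282] / (0.3178·√5.4282)
   = [0.804374 + 0.681231] / 0.740426 = 2.006418
d₂ = d₁ − σ√T = 2.006418 − 0.740426 = 1.265991
risk-neutral PD = N(−d₂) = N(-1.265991) = 0.102758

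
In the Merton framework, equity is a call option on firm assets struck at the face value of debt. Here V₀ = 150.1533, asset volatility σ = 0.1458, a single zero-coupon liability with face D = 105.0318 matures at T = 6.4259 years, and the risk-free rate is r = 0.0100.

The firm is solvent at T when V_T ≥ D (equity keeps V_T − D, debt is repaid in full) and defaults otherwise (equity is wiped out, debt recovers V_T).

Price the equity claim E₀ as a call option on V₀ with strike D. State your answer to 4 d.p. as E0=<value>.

d₁ = [ln(V₀/D) + (r + σ²/2)T] / (σ√T)
   = [ln(150.1533/105.0318) + (0.0100 + 0.5·0.1458²)·6.4259] / (0.1458·√6.4259)
   = [0.357394 + 0.132559] / 0.369594 = 1.325651
d₂ = d₁ − σ√T = 1.325651 − 0.369594 = 0.956058
N(d₁) = 0.907522,  N(d₂) = 0.830478,  e^(−rT) = 0.937762
E₀ = V₀·N(d₁) − D·e^(−rT)·N(d₂)
   = 150.1533·0.907522 − 105.0318·0.937762·0.830478 = 54.469640

E0=54.4696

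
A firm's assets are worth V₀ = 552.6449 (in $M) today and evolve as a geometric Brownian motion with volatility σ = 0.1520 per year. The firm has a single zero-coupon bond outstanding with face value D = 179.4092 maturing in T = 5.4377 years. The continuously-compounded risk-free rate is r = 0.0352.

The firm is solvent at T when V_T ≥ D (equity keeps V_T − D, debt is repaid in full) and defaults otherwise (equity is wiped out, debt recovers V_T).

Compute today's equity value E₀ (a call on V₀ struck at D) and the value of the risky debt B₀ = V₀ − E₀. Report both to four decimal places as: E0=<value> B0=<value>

E0=404.4919 B0=148.1530

d₁ = [ln(V₀/D) + (r + σ²/2)T] / (σ√T)
   = [ln(552.6449/179.4092) + (0.0352 + 0.5·0.1520²)·5.4377] / (0.1520·√5.4377)
   = [1.125046 + 0.254223] / 0.354447 = 3.891330
d₂ = d₁ − σ√T = 3.891330 − 0.354447 = 3.536883
N(d₁) = 0.999950,  N(d₂) = 0.999798,  e^(−rT) = 0.825796
E₀ = V₀·N(d₁) − D·e^(−rT)·N(d₂)
   = 552.6449·0.999950 − 179.4092·0.825796·0.999798 = 404.491875
B₀ = V₀ − E₀ = 552.6449 − 404.491875 = 148.153025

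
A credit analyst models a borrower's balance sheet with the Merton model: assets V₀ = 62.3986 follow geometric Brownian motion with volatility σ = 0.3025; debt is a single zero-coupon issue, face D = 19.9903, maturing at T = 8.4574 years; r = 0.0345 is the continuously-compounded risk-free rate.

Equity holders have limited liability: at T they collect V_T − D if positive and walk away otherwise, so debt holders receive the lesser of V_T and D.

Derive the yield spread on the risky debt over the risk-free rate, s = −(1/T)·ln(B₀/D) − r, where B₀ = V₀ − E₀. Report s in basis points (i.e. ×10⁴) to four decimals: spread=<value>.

d₁ = [ln(V₀/D) + (r + σ²/2)T] / (σ√T)
   = [ln(62.3986/19.9903) + (0.0345 + 0.5·0.3025²)·8.4574] / (0.3025·√8.4574)
   = [1.138296 + 0.678733] / 0.879719 = 2.065465
d₂ = d₁ − σ√T = 2.065465 − 0.879719 = 1.185747
N(d₁) = 0.980561,  N(d₂) = 0.882139,  e^(−rT) = 0.746933
E₀ = V₀·N(d₁) − D·e^(−rT)·N(d₂)
   = 62.3986·0.980561 − 19.9903·0.746933·0.882139 = 48.014029
B₀ = V₀ − E₀ = 62.3986 − 48.014029 = 14.384571
spread = −(1/T)·ln(B₀/D) − r = −(1/8.4574)·ln(14.384571/19.9903) − 0.0345 = 0.00441160
in basis points: 0.00441160 × 10⁴ = 44.1160 bp

spread=44.1160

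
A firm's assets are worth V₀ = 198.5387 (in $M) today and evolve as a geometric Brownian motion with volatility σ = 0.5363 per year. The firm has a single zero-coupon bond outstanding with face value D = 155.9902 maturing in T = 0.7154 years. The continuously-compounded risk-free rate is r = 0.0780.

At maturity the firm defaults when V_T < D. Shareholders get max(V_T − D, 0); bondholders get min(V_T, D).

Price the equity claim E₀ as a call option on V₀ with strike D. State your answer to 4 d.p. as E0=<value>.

E0=62.8130

d₁ = [ln(V₀/D) + (r + σ²/2)T] / (σ√T)
   = [ln(198.5387/155.9902) + (0.0780 + 0.5·0.5363²)·0.7154] / (0.5363·√0.7154)
   = [0.241191 + 0.158682] / 0.453610 = 0.881535
d₂ = d₁ − σ√T = 0.881535 − 0.453610 = 0.427926
N(d₁) = 0.810986,  N(d₂) = 0.665647,  e^(−rT) = 0.945727
E₀ = V₀·N(d₁) − D·e^(−rT)·N(d₂)
   = 198.5387·0.810986 − 155.9902·0.945727·0.665647 = 62.813017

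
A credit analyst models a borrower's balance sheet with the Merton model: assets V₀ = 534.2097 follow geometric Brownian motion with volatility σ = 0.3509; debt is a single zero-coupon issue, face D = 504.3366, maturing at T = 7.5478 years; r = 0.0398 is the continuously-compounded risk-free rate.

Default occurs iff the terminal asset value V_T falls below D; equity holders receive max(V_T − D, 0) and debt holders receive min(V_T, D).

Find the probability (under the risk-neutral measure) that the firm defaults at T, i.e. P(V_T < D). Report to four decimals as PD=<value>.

PD=0.5441

d₁ = [ln(V₀/D) + (r + σ²/2)T] / (σ√T)
   = [ln(534.2097/504.3366) + (0.0398 + 0.5·0.3509²)·7.5478] / (0.3509·√7.5478)
   = [0.057545 + 0.765086] / 0.964037 = 0.853319
d₂ = d₁ − σ√T = 0.853319 − 0.964037 = -0.110718
risk-neutral PD = N(−d₂) = N(0.110718) = 0.544080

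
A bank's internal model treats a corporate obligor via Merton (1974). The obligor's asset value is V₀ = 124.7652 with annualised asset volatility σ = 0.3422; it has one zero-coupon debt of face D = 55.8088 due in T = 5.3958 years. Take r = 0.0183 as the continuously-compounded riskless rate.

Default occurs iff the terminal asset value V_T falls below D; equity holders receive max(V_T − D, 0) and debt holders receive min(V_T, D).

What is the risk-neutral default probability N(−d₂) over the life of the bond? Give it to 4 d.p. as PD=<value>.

PD=0.2300

d₁ = [ln(V₀/D) + (r + σ²/2)T] / (σ√T)
   = [ln(124.7652/55.8088) + (0.0183 + 0.5·0.3422²)·5.3958] / (0.3422·√5.3958)
   = [0.804502 + 0.414669] / 0.794892 = 1.533758
d₂ = d₁ − σ√T = 1.533758 − 0.794892 = 0.738866
risk-neutral PD = N(−d₂) = N(-0.738866) = 0.229994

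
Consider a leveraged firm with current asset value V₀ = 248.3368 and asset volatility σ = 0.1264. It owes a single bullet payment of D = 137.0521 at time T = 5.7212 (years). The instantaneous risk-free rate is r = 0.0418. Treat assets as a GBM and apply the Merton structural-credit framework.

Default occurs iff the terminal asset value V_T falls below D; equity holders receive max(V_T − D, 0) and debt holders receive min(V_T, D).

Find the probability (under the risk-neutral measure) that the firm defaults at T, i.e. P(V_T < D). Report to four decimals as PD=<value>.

PD=0.0046

d₁ = [ln(V₀/D) + (r + σ²/2)T] / (σ√T)
   = [ln(248.3368/137.0521) + (0.0418 + 0.5·0.1264²)·5.7212] / (0.1264·√5.7212)
   = [0.594425 + 0.284850] / 0.302337 = 2.908264
d₂ = d₁ − σ√T = 2.908264 − 0.302337 = 2.605928
risk-neutral PD = N(−d₂) = N(-2.605928) = 0.004581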